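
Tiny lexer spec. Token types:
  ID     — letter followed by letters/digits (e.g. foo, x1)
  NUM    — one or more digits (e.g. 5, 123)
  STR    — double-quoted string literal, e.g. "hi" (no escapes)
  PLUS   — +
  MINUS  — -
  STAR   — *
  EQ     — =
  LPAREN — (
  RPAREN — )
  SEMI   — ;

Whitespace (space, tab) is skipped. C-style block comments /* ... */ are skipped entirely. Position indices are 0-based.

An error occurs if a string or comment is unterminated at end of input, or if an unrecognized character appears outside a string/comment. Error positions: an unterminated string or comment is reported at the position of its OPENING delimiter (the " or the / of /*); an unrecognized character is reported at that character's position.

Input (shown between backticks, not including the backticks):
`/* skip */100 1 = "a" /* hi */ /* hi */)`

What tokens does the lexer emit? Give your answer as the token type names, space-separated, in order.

pos=0: enter COMMENT mode (saw '/*')
exit COMMENT mode (now at pos=10)
pos=10: emit NUM '100' (now at pos=13)
pos=14: emit NUM '1' (now at pos=15)
pos=16: emit EQ '='
pos=18: enter STRING mode
pos=18: emit STR "a" (now at pos=21)
pos=22: enter COMMENT mode (saw '/*')
exit COMMENT mode (now at pos=30)
pos=31: enter COMMENT mode (saw '/*')
exit COMMENT mode (now at pos=39)
pos=39: emit RPAREN ')'
DONE. 5 tokens: [NUM, NUM, EQ, STR, RPAREN]

Answer: NUM NUM EQ STR RPAREN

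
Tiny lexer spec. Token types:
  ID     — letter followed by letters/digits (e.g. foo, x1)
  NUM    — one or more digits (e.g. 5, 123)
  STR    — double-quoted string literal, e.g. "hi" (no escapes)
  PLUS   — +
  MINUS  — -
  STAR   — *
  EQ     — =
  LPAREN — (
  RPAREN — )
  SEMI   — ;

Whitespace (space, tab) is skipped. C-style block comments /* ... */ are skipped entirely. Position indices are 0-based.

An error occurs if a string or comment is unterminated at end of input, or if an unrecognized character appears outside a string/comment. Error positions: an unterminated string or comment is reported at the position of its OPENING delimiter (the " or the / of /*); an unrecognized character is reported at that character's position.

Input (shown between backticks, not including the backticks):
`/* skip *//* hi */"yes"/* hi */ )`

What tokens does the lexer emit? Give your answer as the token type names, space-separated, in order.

pos=0: enter COMMENT mode (saw '/*')
exit COMMENT mode (now at pos=10)
pos=10: enter COMMENT mode (saw '/*')
exit COMMENT mode (now at pos=18)
pos=18: enter STRING mode
pos=18: emit STR "yes" (now at pos=23)
pos=23: enter COMMENT mode (saw '/*')
exit COMMENT mode (now at pos=31)
pos=32: emit RPAREN ')'
DONE. 2 tokens: [STR, RPAREN]

Answer: STR RPAREN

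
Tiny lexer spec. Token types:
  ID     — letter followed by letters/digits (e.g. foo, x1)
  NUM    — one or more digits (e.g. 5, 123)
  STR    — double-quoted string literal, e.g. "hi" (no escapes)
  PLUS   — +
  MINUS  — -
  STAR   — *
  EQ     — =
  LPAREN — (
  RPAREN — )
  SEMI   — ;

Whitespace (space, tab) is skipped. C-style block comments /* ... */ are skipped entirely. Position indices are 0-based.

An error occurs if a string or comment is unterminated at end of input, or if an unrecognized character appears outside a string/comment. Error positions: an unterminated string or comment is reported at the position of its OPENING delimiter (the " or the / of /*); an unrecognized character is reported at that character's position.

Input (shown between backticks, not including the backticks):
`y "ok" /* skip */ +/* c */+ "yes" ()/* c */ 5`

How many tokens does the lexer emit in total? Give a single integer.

pos=0: emit ID 'y' (now at pos=1)
pos=2: enter STRING mode
pos=2: emit STR "ok" (now at pos=6)
pos=7: enter COMMENT mode (saw '/*')
exit COMMENT mode (now at pos=17)
pos=18: emit PLUS '+'
pos=19: enter COMMENT mode (saw '/*')
exit COMMENT mode (now at pos=26)
pos=26: emit PLUS '+'
pos=28: enter STRING mode
pos=28: emit STR "yes" (now at pos=33)
pos=34: emit LPAREN '('
pos=35: emit RPAREN ')'
pos=36: enter COMMENT mode (saw '/*')
exit COMMENT mode (now at pos=43)
pos=44: emit NUM '5' (now at pos=45)
DONE. 8 tokens: [ID, STR, PLUS, PLUS, STR, LPAREN, RPAREN, NUM]

Answer: 8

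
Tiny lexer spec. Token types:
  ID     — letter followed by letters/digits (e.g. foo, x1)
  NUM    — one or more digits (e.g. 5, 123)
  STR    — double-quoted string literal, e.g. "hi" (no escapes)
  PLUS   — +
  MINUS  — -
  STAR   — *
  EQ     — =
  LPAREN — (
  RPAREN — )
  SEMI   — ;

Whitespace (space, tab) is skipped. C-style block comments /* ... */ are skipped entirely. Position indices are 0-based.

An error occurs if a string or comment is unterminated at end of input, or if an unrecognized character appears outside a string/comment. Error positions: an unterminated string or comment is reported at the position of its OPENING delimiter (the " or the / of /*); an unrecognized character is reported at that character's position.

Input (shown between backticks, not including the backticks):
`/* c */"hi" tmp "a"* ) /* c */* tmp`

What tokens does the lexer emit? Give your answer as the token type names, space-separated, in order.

Answer: STR ID STR STAR RPAREN STAR ID

Derivation:
pos=0: enter COMMENT mode (saw '/*')
exit COMMENT mode (now at pos=7)
pos=7: enter STRING mode
pos=7: emit STR "hi" (now at pos=11)
pos=12: emit ID 'tmp' (now at pos=15)
pos=16: enter STRING mode
pos=16: emit STR "a" (now at pos=19)
pos=19: emit STAR '*'
pos=21: emit RPAREN ')'
pos=23: enter COMMENT mode (saw '/*')
exit COMMENT mode (now at pos=30)
pos=30: emit STAR '*'
pos=32: emit ID 'tmp' (now at pos=35)
DONE. 7 tokens: [STR, ID, STR, STAR, RPAREN, STAR, ID]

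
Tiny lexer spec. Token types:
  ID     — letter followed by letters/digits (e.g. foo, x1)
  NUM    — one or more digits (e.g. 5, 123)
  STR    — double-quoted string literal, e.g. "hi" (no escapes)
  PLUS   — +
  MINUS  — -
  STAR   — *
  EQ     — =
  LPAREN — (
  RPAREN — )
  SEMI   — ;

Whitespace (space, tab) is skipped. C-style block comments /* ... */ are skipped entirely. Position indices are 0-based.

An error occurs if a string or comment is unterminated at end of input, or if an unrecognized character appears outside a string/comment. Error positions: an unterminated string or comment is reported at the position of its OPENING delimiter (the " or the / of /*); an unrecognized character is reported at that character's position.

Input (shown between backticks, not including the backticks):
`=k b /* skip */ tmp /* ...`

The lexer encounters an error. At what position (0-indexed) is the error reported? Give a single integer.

Answer: 20

Derivation:
pos=0: emit EQ '='
pos=1: emit ID 'k' (now at pos=2)
pos=3: emit ID 'b' (now at pos=4)
pos=5: enter COMMENT mode (saw '/*')
exit COMMENT mode (now at pos=15)
pos=16: emit ID 'tmp' (now at pos=19)
pos=20: enter COMMENT mode (saw '/*')
pos=20: ERROR — unterminated comment (reached EOF)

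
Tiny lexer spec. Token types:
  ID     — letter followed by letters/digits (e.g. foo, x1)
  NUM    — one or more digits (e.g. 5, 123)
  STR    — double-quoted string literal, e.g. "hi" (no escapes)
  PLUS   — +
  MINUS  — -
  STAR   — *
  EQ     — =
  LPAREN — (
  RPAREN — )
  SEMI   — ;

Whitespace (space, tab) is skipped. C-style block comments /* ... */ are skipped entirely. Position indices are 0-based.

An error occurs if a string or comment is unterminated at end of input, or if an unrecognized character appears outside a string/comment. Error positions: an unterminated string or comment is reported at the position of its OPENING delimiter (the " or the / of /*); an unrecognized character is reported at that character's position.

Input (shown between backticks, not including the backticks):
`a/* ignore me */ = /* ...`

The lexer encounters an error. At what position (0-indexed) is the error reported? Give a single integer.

pos=0: emit ID 'a' (now at pos=1)
pos=1: enter COMMENT mode (saw '/*')
exit COMMENT mode (now at pos=16)
pos=17: emit EQ '='
pos=19: enter COMMENT mode (saw '/*')
pos=19: ERROR — unterminated comment (reached EOF)

Answer: 19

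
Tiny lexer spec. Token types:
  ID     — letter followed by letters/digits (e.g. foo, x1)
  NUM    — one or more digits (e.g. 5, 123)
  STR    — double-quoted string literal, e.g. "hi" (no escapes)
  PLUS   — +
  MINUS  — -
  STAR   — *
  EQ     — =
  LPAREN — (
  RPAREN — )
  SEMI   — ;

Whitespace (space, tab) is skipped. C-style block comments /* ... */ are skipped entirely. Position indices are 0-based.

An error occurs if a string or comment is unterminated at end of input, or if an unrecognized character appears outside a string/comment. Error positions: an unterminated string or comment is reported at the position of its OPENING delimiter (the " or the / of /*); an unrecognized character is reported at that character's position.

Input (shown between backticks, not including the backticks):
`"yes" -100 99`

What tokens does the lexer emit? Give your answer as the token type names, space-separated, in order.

pos=0: enter STRING mode
pos=0: emit STR "yes" (now at pos=5)
pos=6: emit MINUS '-'
pos=7: emit NUM '100' (now at pos=10)
pos=11: emit NUM '99' (now at pos=13)
DONE. 4 tokens: [STR, MINUS, NUM, NUM]

Answer: STR MINUS NUM NUM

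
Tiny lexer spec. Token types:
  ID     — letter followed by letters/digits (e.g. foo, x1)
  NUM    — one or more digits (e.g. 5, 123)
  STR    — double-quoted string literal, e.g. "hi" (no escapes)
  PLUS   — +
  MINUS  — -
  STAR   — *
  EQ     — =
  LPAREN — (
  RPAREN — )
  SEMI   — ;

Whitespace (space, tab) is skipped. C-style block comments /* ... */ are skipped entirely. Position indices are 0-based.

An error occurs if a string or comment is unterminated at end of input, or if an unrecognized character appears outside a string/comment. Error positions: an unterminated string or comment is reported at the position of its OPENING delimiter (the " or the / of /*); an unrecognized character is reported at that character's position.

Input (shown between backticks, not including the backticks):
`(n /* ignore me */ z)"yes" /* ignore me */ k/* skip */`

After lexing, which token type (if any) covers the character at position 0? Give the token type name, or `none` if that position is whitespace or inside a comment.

pos=0: emit LPAREN '('
pos=1: emit ID 'n' (now at pos=2)
pos=3: enter COMMENT mode (saw '/*')
exit COMMENT mode (now at pos=18)
pos=19: emit ID 'z' (now at pos=20)
pos=20: emit RPAREN ')'
pos=21: enter STRING mode
pos=21: emit STR "yes" (now at pos=26)
pos=27: enter COMMENT mode (saw '/*')
exit COMMENT mode (now at pos=42)
pos=43: emit ID 'k' (now at pos=44)
pos=44: enter COMMENT mode (saw '/*')
exit COMMENT mode (now at pos=54)
DONE. 6 tokens: [LPAREN, ID, ID, RPAREN, STR, ID]
Position 0: char is '(' -> LPAREN

Answer: LPAREN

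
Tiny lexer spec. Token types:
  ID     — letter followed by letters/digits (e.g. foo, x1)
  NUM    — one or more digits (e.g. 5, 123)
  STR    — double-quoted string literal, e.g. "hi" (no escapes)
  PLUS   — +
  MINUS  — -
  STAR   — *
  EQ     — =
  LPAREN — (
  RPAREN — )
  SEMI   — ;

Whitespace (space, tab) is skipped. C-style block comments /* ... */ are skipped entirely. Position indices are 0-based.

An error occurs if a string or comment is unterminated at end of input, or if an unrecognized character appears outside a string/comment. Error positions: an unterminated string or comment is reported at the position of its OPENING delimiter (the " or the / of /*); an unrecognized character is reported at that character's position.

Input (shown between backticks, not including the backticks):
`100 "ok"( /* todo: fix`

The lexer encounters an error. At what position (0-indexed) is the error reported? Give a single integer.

pos=0: emit NUM '100' (now at pos=3)
pos=4: enter STRING mode
pos=4: emit STR "ok" (now at pos=8)
pos=8: emit LPAREN '('
pos=10: enter COMMENT mode (saw '/*')
pos=10: ERROR — unterminated comment (reached EOF)

Answer: 10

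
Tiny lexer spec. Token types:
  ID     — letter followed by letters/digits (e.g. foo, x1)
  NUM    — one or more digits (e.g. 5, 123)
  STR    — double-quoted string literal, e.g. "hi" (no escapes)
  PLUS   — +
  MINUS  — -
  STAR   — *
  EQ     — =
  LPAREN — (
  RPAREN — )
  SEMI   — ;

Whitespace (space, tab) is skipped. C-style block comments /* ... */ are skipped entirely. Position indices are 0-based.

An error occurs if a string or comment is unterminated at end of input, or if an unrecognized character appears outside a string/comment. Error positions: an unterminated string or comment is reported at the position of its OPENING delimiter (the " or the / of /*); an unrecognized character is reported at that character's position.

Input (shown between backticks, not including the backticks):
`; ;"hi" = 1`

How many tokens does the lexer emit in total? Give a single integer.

pos=0: emit SEMI ';'
pos=2: emit SEMI ';'
pos=3: enter STRING mode
pos=3: emit STR "hi" (now at pos=7)
pos=8: emit EQ '='
pos=10: emit NUM '1' (now at pos=11)
DONE. 5 tokens: [SEMI, SEMI, STR, EQ, NUM]

Answer: 5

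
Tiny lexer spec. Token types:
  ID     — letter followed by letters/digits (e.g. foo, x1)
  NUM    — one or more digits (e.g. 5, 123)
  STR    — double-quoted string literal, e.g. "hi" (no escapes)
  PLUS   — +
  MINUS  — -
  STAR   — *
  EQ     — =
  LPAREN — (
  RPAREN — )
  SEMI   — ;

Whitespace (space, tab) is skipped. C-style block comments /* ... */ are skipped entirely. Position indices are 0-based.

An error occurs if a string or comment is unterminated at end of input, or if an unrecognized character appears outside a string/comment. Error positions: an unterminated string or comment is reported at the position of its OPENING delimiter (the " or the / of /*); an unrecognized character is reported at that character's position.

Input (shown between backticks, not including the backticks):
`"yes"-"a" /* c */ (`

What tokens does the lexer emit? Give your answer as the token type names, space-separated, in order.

pos=0: enter STRING mode
pos=0: emit STR "yes" (now at pos=5)
pos=5: emit MINUS '-'
pos=6: enter STRING mode
pos=6: emit STR "a" (now at pos=9)
pos=10: enter COMMENT mode (saw '/*')
exit COMMENT mode (now at pos=17)
pos=18: emit LPAREN '('
DONE. 4 tokens: [STR, MINUS, STR, LPAREN]

Answer: STR MINUS STR LPAREN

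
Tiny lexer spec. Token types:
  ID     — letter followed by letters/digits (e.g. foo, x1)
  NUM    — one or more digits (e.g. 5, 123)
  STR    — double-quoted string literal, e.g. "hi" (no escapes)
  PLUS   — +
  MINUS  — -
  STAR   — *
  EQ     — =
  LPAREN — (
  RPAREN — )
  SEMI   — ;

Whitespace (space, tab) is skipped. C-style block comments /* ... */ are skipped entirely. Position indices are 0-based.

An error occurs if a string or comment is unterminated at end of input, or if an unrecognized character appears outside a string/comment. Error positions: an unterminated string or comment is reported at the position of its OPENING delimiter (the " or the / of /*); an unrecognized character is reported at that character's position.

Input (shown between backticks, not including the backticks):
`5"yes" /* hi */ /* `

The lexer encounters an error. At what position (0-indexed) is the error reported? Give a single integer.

Answer: 16

Derivation:
pos=0: emit NUM '5' (now at pos=1)
pos=1: enter STRING mode
pos=1: emit STR "yes" (now at pos=6)
pos=7: enter COMMENT mode (saw '/*')
exit COMMENT mode (now at pos=15)
pos=16: enter COMMENT mode (saw '/*')
pos=16: ERROR — unterminated comment (reached EOF)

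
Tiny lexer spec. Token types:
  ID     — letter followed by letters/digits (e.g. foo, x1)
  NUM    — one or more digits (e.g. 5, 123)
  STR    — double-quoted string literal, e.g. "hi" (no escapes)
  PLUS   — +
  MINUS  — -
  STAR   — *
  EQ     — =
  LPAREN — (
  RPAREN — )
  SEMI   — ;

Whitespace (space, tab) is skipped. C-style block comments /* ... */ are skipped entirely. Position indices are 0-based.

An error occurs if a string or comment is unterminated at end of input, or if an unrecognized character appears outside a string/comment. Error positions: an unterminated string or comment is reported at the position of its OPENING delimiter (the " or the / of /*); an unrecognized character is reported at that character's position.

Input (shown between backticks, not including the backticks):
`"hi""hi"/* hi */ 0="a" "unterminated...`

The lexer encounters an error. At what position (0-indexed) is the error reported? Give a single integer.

pos=0: enter STRING mode
pos=0: emit STR "hi" (now at pos=4)
pos=4: enter STRING mode
pos=4: emit STR "hi" (now at pos=8)
pos=8: enter COMMENT mode (saw '/*')
exit COMMENT mode (now at pos=16)
pos=17: emit NUM '0' (now at pos=18)
pos=18: emit EQ '='
pos=19: enter STRING mode
pos=19: emit STR "a" (now at pos=22)
pos=23: enter STRING mode
pos=23: ERROR — unterminated string

Answer: 23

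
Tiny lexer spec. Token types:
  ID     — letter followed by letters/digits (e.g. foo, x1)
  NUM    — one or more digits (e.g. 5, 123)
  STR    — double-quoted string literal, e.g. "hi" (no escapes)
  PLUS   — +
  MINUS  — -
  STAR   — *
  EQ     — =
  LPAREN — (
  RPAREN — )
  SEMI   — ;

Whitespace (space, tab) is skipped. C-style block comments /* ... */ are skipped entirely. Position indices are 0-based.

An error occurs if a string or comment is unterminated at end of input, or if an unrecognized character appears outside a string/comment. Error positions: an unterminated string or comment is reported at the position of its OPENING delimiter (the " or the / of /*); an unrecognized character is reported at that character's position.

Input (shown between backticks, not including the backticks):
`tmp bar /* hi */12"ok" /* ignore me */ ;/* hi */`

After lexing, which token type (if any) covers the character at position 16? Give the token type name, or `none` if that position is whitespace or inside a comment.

Answer: NUM

Derivation:
pos=0: emit ID 'tmp' (now at pos=3)
pos=4: emit ID 'bar' (now at pos=7)
pos=8: enter COMMENT mode (saw '/*')
exit COMMENT mode (now at pos=16)
pos=16: emit NUM '12' (now at pos=18)
pos=18: enter STRING mode
pos=18: emit STR "ok" (now at pos=22)
pos=23: enter COMMENT mode (saw '/*')
exit COMMENT mode (now at pos=38)
pos=39: emit SEMI ';'
pos=40: enter COMMENT mode (saw '/*')
exit COMMENT mode (now at pos=48)
DONE. 5 tokens: [ID, ID, NUM, STR, SEMI]
Position 16: char is '1' -> NUM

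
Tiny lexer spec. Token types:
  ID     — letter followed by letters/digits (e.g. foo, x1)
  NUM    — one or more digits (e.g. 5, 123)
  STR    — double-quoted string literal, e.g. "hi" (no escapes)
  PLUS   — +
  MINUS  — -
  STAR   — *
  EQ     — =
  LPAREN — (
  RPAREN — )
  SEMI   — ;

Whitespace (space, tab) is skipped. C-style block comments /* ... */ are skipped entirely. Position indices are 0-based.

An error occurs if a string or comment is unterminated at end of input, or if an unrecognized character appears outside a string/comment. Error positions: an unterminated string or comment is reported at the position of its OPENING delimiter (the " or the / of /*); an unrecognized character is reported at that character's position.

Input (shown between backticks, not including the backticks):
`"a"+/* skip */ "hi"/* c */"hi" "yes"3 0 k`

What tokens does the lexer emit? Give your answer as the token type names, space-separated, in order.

Answer: STR PLUS STR STR STR NUM NUM ID

Derivation:
pos=0: enter STRING mode
pos=0: emit STR "a" (now at pos=3)
pos=3: emit PLUS '+'
pos=4: enter COMMENT mode (saw '/*')
exit COMMENT mode (now at pos=14)
pos=15: enter STRING mode
pos=15: emit STR "hi" (now at pos=19)
pos=19: enter COMMENT mode (saw '/*')
exit COMMENT mode (now at pos=26)
pos=26: enter STRING mode
pos=26: emit STR "hi" (now at pos=30)
pos=31: enter STRING mode
pos=31: emit STR "yes" (now at pos=36)
pos=36: emit NUM '3' (now at pos=37)
pos=38: emit NUM '0' (now at pos=39)
pos=40: emit ID 'k' (now at pos=41)
DONE. 8 tokens: [STR, PLUS, STR, STR, STR, NUM, NUM, ID]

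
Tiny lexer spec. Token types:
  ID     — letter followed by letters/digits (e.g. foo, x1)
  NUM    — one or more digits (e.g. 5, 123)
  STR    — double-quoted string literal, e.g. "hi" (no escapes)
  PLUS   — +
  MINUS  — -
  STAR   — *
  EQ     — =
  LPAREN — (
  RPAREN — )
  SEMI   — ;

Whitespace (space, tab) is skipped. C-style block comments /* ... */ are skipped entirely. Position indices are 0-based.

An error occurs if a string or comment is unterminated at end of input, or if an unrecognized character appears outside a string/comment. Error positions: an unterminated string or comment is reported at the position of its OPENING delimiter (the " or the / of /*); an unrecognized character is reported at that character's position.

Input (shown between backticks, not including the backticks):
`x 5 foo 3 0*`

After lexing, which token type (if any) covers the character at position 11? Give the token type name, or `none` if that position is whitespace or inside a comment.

Answer: STAR

Derivation:
pos=0: emit ID 'x' (now at pos=1)
pos=2: emit NUM '5' (now at pos=3)
pos=4: emit ID 'foo' (now at pos=7)
pos=8: emit NUM '3' (now at pos=9)
pos=10: emit NUM '0' (now at pos=11)
pos=11: emit STAR '*'
DONE. 6 tokens: [ID, NUM, ID, NUM, NUM, STAR]
Position 11: char is '*' -> STAR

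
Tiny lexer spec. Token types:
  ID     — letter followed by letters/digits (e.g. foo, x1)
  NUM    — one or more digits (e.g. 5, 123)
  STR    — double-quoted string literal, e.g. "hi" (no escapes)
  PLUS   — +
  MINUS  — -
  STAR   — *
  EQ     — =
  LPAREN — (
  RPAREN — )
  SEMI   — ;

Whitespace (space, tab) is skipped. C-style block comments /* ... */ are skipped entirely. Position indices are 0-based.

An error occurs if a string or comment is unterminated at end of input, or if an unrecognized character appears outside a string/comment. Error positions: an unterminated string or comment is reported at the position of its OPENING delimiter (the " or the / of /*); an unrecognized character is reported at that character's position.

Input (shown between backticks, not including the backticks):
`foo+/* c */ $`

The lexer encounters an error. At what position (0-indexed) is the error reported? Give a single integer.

pos=0: emit ID 'foo' (now at pos=3)
pos=3: emit PLUS '+'
pos=4: enter COMMENT mode (saw '/*')
exit COMMENT mode (now at pos=11)
pos=12: ERROR — unrecognized char '$'

Answer: 12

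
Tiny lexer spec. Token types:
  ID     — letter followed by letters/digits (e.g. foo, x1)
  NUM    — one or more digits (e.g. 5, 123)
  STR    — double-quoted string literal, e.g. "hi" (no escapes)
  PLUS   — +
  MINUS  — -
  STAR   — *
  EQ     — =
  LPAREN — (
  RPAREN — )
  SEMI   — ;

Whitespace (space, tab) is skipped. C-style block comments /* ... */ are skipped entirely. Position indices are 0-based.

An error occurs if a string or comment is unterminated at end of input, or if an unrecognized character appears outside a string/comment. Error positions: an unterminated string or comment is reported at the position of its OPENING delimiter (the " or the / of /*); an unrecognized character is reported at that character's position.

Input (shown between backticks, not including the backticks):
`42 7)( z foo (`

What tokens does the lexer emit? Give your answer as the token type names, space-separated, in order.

pos=0: emit NUM '42' (now at pos=2)
pos=3: emit NUM '7' (now at pos=4)
pos=4: emit RPAREN ')'
pos=5: emit LPAREN '('
pos=7: emit ID 'z' (now at pos=8)
pos=9: emit ID 'foo' (now at pos=12)
pos=13: emit LPAREN '('
DONE. 7 tokens: [NUM, NUM, RPAREN, LPAREN, ID, ID, LPAREN]

Answer: NUM NUM RPAREN LPAREN ID ID LPAREN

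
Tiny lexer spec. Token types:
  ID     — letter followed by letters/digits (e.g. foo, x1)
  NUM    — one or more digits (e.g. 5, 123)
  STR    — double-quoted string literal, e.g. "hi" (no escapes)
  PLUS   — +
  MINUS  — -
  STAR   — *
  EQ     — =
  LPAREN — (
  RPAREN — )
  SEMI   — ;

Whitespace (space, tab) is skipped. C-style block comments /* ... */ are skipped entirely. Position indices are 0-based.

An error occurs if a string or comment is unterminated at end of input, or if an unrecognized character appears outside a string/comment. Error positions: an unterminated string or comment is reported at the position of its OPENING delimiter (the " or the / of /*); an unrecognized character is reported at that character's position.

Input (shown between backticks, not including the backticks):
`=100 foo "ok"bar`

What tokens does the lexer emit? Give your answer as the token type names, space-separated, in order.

pos=0: emit EQ '='
pos=1: emit NUM '100' (now at pos=4)
pos=5: emit ID 'foo' (now at pos=8)
pos=9: enter STRING mode
pos=9: emit STR "ok" (now at pos=13)
pos=13: emit ID 'bar' (now at pos=16)
DONE. 5 tokens: [EQ, NUM, ID, STR, ID]

Answer: EQ NUM ID STR ID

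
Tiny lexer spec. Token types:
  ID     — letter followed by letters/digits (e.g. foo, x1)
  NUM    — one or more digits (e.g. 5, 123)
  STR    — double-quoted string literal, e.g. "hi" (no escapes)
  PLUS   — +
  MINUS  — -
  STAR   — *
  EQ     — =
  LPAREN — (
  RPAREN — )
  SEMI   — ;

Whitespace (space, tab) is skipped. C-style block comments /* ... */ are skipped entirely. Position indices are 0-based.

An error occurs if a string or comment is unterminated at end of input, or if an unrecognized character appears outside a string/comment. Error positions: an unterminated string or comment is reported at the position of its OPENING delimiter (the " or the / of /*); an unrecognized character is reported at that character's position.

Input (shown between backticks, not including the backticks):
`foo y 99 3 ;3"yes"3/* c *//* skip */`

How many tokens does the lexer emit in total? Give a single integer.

pos=0: emit ID 'foo' (now at pos=3)
pos=4: emit ID 'y' (now at pos=5)
pos=6: emit NUM '99' (now at pos=8)
pos=9: emit NUM '3' (now at pos=10)
pos=11: emit SEMI ';'
pos=12: emit NUM '3' (now at pos=13)
pos=13: enter STRING mode
pos=13: emit STR "yes" (now at pos=18)
pos=18: emit NUM '3' (now at pos=19)
pos=19: enter COMMENT mode (saw '/*')
exit COMMENT mode (now at pos=26)
pos=26: enter COMMENT mode (saw '/*')
exit COMMENT mode (now at pos=36)
DONE. 8 tokens: [ID, ID, NUM, NUM, SEMI, NUM, STR, NUM]

Answer: 8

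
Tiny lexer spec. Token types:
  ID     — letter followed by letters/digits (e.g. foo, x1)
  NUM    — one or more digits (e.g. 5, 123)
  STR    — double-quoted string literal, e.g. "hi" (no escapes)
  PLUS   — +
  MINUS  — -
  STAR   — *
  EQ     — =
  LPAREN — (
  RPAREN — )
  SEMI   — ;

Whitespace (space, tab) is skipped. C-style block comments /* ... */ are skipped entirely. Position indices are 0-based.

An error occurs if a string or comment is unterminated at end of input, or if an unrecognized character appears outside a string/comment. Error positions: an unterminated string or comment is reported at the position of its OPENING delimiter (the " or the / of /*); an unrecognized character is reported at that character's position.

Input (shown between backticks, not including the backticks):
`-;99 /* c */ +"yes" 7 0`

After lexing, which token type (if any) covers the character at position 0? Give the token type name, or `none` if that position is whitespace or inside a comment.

Answer: MINUS

Derivation:
pos=0: emit MINUS '-'
pos=1: emit SEMI ';'
pos=2: emit NUM '99' (now at pos=4)
pos=5: enter COMMENT mode (saw '/*')
exit COMMENT mode (now at pos=12)
pos=13: emit PLUS '+'
pos=14: enter STRING mode
pos=14: emit STR "yes" (now at pos=19)
pos=20: emit NUM '7' (now at pos=21)
pos=22: emit NUM '0' (now at pos=23)
DONE. 7 tokens: [MINUS, SEMI, NUM, PLUS, STR, NUM, NUM]
Position 0: char is '-' -> MINUS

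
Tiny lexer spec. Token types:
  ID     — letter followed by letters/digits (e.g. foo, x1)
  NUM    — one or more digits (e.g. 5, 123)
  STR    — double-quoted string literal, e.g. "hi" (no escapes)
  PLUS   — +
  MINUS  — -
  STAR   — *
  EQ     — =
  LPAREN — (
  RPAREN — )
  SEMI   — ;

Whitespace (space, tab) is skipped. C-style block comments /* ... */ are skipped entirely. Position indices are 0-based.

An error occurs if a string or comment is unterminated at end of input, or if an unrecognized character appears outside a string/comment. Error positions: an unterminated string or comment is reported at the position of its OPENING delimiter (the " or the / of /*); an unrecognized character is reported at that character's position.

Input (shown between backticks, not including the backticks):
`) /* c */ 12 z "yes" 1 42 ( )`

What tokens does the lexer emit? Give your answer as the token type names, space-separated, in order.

Answer: RPAREN NUM ID STR NUM NUM LPAREN RPAREN

Derivation:
pos=0: emit RPAREN ')'
pos=2: enter COMMENT mode (saw '/*')
exit COMMENT mode (now at pos=9)
pos=10: emit NUM '12' (now at pos=12)
pos=13: emit ID 'z' (now at pos=14)
pos=15: enter STRING mode
pos=15: emit STR "yes" (now at pos=20)
pos=21: emit NUM '1' (now at pos=22)
pos=23: emit NUM '42' (now at pos=25)
pos=26: emit LPAREN '('
pos=28: emit RPAREN ')'
DONE. 8 tokens: [RPAREN, NUM, ID, STR, NUM, NUM, LPAREN, RPAREN]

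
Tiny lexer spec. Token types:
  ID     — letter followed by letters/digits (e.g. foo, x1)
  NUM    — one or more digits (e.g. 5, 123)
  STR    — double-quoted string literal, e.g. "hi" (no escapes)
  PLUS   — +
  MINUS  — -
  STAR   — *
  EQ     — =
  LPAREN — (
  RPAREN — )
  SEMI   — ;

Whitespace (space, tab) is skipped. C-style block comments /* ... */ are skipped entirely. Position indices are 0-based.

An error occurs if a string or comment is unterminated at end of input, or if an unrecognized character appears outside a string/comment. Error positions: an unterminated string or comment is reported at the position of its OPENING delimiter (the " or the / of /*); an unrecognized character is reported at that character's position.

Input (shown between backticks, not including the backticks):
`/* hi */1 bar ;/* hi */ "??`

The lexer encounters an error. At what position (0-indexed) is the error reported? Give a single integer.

pos=0: enter COMMENT mode (saw '/*')
exit COMMENT mode (now at pos=8)
pos=8: emit NUM '1' (now at pos=9)
pos=10: emit ID 'bar' (now at pos=13)
pos=14: emit SEMI ';'
pos=15: enter COMMENT mode (saw '/*')
exit COMMENT mode (now at pos=23)
pos=24: enter STRING mode
pos=24: ERROR — unterminated string

Answer: 24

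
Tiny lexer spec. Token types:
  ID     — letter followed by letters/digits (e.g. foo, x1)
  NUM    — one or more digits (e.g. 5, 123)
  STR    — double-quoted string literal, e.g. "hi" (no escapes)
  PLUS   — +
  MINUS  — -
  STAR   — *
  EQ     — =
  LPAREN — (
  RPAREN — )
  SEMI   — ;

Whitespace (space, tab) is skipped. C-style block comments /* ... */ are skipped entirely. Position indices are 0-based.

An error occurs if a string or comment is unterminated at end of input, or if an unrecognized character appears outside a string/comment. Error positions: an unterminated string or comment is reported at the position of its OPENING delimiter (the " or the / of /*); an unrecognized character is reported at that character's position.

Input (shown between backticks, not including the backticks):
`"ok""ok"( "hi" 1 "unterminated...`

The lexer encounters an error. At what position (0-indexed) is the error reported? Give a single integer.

pos=0: enter STRING mode
pos=0: emit STR "ok" (now at pos=4)
pos=4: enter STRING mode
pos=4: emit STR "ok" (now at pos=8)
pos=8: emit LPAREN '('
pos=10: enter STRING mode
pos=10: emit STR "hi" (now at pos=14)
pos=15: emit NUM '1' (now at pos=16)
pos=17: enter STRING mode
pos=17: ERROR — unterminated string

Answer: 17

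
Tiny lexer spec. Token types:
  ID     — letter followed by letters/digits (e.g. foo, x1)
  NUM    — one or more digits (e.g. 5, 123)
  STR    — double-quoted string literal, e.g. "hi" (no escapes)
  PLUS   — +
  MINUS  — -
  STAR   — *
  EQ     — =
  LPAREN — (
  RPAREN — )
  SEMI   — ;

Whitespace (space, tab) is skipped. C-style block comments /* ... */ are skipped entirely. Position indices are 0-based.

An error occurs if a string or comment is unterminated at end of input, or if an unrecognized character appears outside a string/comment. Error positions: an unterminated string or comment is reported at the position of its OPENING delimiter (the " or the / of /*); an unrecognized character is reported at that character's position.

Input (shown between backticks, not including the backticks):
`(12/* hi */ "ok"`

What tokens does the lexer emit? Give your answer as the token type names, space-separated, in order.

pos=0: emit LPAREN '('
pos=1: emit NUM '12' (now at pos=3)
pos=3: enter COMMENT mode (saw '/*')
exit COMMENT mode (now at pos=11)
pos=12: enter STRING mode
pos=12: emit STR "ok" (now at pos=16)
DONE. 3 tokens: [LPAREN, NUM, STR]

Answer: LPAREN NUM STR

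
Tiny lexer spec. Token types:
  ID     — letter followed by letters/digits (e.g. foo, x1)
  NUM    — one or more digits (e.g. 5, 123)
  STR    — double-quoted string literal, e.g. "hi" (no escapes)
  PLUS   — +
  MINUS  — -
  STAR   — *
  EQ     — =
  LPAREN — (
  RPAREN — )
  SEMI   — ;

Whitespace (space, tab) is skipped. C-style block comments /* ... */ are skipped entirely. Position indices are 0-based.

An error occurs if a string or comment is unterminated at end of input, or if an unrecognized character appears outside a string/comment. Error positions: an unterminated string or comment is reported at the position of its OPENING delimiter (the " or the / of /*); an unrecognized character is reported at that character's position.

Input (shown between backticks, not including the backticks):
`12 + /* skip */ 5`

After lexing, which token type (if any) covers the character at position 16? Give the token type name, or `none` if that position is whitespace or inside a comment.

pos=0: emit NUM '12' (now at pos=2)
pos=3: emit PLUS '+'
pos=5: enter COMMENT mode (saw '/*')
exit COMMENT mode (now at pos=15)
pos=16: emit NUM '5' (now at pos=17)
DONE. 3 tokens: [NUM, PLUS, NUM]
Position 16: char is '5' -> NUM

Answer: NUM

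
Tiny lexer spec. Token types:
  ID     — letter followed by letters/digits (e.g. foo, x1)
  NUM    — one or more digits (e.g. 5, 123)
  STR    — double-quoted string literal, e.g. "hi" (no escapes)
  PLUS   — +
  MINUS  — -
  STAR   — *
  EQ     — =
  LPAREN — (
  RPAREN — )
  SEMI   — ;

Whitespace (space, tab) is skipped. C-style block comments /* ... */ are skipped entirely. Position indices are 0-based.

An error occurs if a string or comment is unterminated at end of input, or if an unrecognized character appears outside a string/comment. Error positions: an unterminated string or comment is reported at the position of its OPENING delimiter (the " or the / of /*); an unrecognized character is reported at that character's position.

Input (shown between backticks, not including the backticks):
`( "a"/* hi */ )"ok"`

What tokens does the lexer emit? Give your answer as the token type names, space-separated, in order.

Answer: LPAREN STR RPAREN STR

Derivation:
pos=0: emit LPAREN '('
pos=2: enter STRING mode
pos=2: emit STR "a" (now at pos=5)
pos=5: enter COMMENT mode (saw '/*')
exit COMMENT mode (now at pos=13)
pos=14: emit RPAREN ')'
pos=15: enter STRING mode
pos=15: emit STR "ok" (now at pos=19)
DONE. 4 tokens: [LPAREN, STR, RPAREN, STR]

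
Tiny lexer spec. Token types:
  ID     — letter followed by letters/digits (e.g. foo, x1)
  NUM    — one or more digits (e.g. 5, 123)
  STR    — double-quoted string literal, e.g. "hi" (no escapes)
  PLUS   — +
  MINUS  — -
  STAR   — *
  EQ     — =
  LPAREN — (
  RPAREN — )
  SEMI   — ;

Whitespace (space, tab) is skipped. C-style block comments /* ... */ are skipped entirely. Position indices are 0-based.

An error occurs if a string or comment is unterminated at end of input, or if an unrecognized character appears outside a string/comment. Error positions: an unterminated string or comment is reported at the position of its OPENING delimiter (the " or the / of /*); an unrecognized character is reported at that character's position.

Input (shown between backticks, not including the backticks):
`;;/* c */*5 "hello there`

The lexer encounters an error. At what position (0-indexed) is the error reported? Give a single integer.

Answer: 12

Derivation:
pos=0: emit SEMI ';'
pos=1: emit SEMI ';'
pos=2: enter COMMENT mode (saw '/*')
exit COMMENT mode (now at pos=9)
pos=9: emit STAR '*'
pos=10: emit NUM '5' (now at pos=11)
pos=12: enter STRING mode
pos=12: ERROR — unterminated string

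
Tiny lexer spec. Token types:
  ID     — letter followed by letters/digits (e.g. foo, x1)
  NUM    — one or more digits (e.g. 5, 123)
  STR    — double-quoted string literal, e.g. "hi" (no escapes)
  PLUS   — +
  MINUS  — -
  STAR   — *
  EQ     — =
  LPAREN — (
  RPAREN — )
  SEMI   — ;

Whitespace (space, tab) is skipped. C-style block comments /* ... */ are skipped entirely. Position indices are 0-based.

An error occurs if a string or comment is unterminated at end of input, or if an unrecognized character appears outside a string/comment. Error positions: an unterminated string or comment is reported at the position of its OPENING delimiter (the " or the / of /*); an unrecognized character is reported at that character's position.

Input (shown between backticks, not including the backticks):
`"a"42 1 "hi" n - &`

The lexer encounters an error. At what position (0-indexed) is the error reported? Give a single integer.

pos=0: enter STRING mode
pos=0: emit STR "a" (now at pos=3)
pos=3: emit NUM '42' (now at pos=5)
pos=6: emit NUM '1' (now at pos=7)
pos=8: enter STRING mode
pos=8: emit STR "hi" (now at pos=12)
pos=13: emit ID 'n' (now at pos=14)
pos=15: emit MINUS '-'
pos=17: ERROR — unrecognized char '&'

Answer: 17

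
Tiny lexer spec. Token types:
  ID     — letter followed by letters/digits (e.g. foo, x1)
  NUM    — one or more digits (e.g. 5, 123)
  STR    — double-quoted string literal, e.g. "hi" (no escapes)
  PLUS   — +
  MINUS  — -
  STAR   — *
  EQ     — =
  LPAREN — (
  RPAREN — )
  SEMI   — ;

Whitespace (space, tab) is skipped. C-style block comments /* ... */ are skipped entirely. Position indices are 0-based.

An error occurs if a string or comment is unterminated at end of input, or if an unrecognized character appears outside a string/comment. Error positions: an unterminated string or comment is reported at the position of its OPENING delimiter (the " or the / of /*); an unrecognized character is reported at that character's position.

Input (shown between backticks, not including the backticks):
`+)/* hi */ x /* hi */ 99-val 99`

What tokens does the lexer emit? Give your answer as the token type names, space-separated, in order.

pos=0: emit PLUS '+'
pos=1: emit RPAREN ')'
pos=2: enter COMMENT mode (saw '/*')
exit COMMENT mode (now at pos=10)
pos=11: emit ID 'x' (now at pos=12)
pos=13: enter COMMENT mode (saw '/*')
exit COMMENT mode (now at pos=21)
pos=22: emit NUM '99' (now at pos=24)
pos=24: emit MINUS '-'
pos=25: emit ID 'val' (now at pos=28)
pos=29: emit NUM '99' (now at pos=31)
DONE. 7 tokens: [PLUS, RPAREN, ID, NUM, MINUS, ID, NUM]

Answer: PLUS RPAREN ID NUM MINUS ID NUM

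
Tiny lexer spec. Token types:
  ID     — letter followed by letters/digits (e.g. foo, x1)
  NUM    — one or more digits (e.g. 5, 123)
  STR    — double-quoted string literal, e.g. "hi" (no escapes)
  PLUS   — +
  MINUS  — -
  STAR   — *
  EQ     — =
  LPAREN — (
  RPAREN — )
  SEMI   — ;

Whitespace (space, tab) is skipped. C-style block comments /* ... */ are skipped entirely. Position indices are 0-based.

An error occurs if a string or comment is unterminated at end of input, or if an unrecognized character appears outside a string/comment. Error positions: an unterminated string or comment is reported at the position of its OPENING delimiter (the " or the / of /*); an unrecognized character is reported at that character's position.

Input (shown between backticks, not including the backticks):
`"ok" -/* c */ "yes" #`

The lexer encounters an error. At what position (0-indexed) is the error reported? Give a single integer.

Answer: 20

Derivation:
pos=0: enter STRING mode
pos=0: emit STR "ok" (now at pos=4)
pos=5: emit MINUS '-'
pos=6: enter COMMENT mode (saw '/*')
exit COMMENT mode (now at pos=13)
pos=14: enter STRING mode
pos=14: emit STR "yes" (now at pos=19)
pos=20: ERROR — unrecognized char '#'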